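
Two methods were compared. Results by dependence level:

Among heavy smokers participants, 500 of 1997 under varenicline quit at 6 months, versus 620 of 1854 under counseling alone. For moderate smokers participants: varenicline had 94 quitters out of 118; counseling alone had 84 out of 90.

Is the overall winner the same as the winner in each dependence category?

Heavy smokers: varenicline 500/1997 = 25.0%, counseling alone 620/1854 = 33.4% → counseling alone
Moderate smokers: varenicline 94/118 = 79.7%, counseling alone 84/90 = 93.3% → counseling alone
Overall: varenicline 594/2115 = 28.1%, counseling alone 704/1944 = 36.2% → counseling alone
Counseling alone wins overall and in every dependence group — no reversal.

Yes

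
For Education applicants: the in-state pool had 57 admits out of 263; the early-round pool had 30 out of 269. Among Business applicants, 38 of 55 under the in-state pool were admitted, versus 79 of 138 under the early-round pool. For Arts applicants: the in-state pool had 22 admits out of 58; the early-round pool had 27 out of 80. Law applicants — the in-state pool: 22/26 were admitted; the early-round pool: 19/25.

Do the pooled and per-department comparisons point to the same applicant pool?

Education: the in-state pool 57/263 = 21.7%, the early-round pool 30/269 = 11.2% → the in-state pool
Business: the in-state pool 38/55 = 69.1%, the early-round pool 79/138 = 57.2% → the in-state pool
Arts: the in-state pool 22/58 = 37.9%, the early-round pool 27/80 = 33.8% → the in-state pool
Law: the in-state pool 22/26 = 84.6%, the early-round pool 19/25 = 76.0% → the in-state pool
Overall: the in-state pool 139/402 = 34.6%, the early-round pool 155/512 = 30.3% → the in-state pool
The in-state pool wins overall and in every department group — no reversal.

Yes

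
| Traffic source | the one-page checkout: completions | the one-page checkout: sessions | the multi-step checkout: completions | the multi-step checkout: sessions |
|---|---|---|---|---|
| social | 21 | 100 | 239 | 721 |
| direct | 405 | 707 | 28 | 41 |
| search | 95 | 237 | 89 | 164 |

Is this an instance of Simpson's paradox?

Yes

Social: the one-page checkout 21/100 = 21.0%, the multi-step checkout 239/721 = 33.1% → the multi-step checkout
Direct: the one-page checkout 405/707 = 57.3%, the multi-step checkout 28/41 = 68.3% → the multi-step checkout
Search: the one-page checkout 95/237 = 40.1%, the multi-step checkout 89/164 = 54.3% → the multi-step checkout
Overall: the one-page checkout 521/1044 = 49.9%, the multi-step checkout 356/926 = 38.4% → the one-page checkout
The multi-step checkout wins each traffic group but the one-page checkout wins overall — the comparison reverses. The multi-step checkout's sessions skew toward social, which has a lower base rate.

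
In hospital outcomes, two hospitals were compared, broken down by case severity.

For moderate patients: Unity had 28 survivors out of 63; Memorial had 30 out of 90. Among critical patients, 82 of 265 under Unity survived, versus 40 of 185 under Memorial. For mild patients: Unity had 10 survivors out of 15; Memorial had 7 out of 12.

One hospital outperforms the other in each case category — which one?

Moderate: Unity 28/63 = 44.4%, Memorial 30/90 = 33.3% → Unity
Critical: Unity 82/265 = 30.9%, Memorial 40/185 = 21.6% → Unity
Mild: Unity 10/15 = 66.7%, Memorial 7/12 = 58.3% → Unity
Unity has the higher rate in all 3 groups.

Unity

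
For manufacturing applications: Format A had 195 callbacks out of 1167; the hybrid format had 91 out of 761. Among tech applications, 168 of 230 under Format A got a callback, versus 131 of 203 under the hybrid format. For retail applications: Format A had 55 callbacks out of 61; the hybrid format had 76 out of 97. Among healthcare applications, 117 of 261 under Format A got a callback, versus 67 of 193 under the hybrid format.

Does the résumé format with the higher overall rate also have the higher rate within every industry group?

Yes

Manufacturing: Format A 195/1167 = 16.7%, the hybrid format 91/761 = 12.0% → Format A
Tech: Format A 168/230 = 73.0%, the hybrid format 131/203 = 64.5% → Format A
Retail: Format A 55/61 = 90.2%, the hybrid format 76/97 = 78.4% → Format A
Healthcare: Format A 117/261 = 44.8%, the hybrid format 67/193 = 34.7% → Format A
Overall: Format A 535/1719 = 31.1%, the hybrid format 365/1254 = 29.1% → Format A
Format A wins overall and in every industry group — no reversal.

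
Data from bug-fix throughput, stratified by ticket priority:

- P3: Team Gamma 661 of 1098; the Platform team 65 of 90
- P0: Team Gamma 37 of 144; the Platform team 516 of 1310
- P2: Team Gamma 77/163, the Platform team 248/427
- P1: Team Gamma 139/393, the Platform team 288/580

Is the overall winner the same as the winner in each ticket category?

No

P3: Team Gamma 661/1098 = 60.2%, the Platform team 65/90 = 72.2% → the Platform team
P0: Team Gamma 37/144 = 25.7%, the Platform team 516/1310 = 39.4% → the Platform team
P2: Team Gamma 77/163 = 47.2%, the Platform team 248/427 = 58.1% → the Platform team
P1: Team Gamma 139/393 = 35.4%, the Platform team 288/580 = 49.7% → the Platform team
Overall: Team Gamma 914/1798 = 50.8%, the Platform team 1117/2407 = 46.4% → Team Gamma
The Platform team wins each ticket group but Team Gamma wins overall — the comparison reverses. The Platform team's tickets skew toward P0, which has a lower base rate.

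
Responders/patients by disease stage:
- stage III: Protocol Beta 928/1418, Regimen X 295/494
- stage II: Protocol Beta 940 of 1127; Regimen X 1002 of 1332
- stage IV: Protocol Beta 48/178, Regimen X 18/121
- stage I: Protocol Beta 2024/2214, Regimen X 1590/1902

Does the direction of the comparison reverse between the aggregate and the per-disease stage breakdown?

Stage III: Protocol Beta 928/1418 = 65.4%, Regimen X 295/494 = 59.7% → Protocol Beta
Stage II: Protocol Beta 940/1127 = 83.4%, Regimen X 1002/1332 = 75.2% → Protocol Beta
Stage IV: Protocol Beta 48/178 = 27.0%, Regimen X 18/121 = 14.9% → Protocol Beta
Stage I: Protocol Beta 2024/2214 = 91.4%, Regimen X 1590/1902 = 83.6% → Protocol Beta
Overall: Protocol Beta 3940/4937 = 79.8%, Regimen X 2905/3849 = 75.5% → Protocol Beta
Protocol Beta wins overall and in every disease group — no reversal.

No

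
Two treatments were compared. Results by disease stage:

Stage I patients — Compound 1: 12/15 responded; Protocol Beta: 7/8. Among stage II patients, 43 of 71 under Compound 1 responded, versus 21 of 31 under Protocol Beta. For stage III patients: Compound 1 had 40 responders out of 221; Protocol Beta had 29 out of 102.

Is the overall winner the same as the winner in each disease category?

Yes

Stage I: Compound 1 12/15 = 80.0%, Protocol Beta 7/8 = 87.5% → Protocol Beta
Stage II: Compound 1 43/71 = 60.6%, Protocol Beta 21/31 = 67.7% → Protocol Beta
Stage III: Compound 1 40/221 = 18.1%, Protocol Beta 29/102 = 28.4% → Protocol Beta
Overall: Compound 1 95/307 = 30.9%, Protocol Beta 57/141 = 40.4% → Protocol Beta
Protocol Beta wins overall and in every disease group — no reversal.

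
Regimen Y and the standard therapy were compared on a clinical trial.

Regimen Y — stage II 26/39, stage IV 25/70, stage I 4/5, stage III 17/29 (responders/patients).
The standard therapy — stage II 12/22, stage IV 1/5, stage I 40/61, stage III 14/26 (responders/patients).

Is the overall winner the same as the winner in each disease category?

No

Stage II: Regimen Y 26/39 = 66.7%, the standard therapy 12/22 = 54.5% → Regimen Y
Stage IV: Regimen Y 25/70 = 35.7%, the standard therapy 1/5 = 20.0% → Regimen Y
Stage I: Regimen Y 4/5 = 80.0%, the standard therapy 40/61 = 65.6% → Regimen Y
Stage III: Regimen Y 17/29 = 58.6%, the standard therapy 14/26 = 53.8% → Regimen Y
Overall: Regimen Y 72/143 = 50.3%, the standard therapy 67/114 = 58.8% → the standard therapy
Regimen Y wins each disease group but the standard therapy wins overall — the comparison reverses. Regimen Y's patients skew toward stage IV, which has a lower base rate.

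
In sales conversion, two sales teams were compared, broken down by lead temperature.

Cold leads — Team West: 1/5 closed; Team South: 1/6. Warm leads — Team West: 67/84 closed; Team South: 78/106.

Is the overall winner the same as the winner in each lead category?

Cold: Team West 1/5 = 20.0%, Team South 1/6 = 16.7% → Team West
Warm: Team West 67/84 = 79.8%, Team South 78/106 = 73.6% → Team West
Overall: Team West 68/89 = 76.4%, Team South 79/112 = 70.5% → Team West
Team West wins overall and in every lead group — no reversal.

Yes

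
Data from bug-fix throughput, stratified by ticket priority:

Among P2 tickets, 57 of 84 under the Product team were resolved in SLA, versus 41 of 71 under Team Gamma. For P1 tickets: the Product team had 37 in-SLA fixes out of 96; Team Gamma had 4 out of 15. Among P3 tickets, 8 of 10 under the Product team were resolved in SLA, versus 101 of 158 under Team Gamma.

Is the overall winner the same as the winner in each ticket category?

No

P2: the Product team 57/84 = 67.9%, Team Gamma 41/71 = 57.7% → the Product team
P1: the Product team 37/96 = 38.5%, Team Gamma 4/15 = 26.7% → the Product team
P3: the Product team 8/10 = 80.0%, Team Gamma 101/158 = 63.9% → the Product team
Overall: the Product team 102/190 = 53.7%, Team Gamma 146/244 = 59.8% → Team Gamma
The Product team wins each ticket group but Team Gamma wins overall — the comparison reverses. The Product team's tickets skew toward P1, which has a lower base rate.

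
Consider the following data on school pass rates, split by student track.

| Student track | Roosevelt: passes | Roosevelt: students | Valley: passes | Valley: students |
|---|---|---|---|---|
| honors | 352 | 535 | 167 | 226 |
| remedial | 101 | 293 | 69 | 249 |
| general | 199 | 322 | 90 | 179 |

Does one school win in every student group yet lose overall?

No

Honors: Roosevelt 352/535 = 65.8%, Valley 167/226 = 73.9% → Valley
Remedial: Roosevelt 101/293 = 34.5%, Valley 69/249 = 27.7% → Roosevelt
General: Roosevelt 199/322 = 61.8%, Valley 90/179 = 50.3% → Roosevelt
Overall: Roosevelt 652/1150 = 56.7%, Valley 326/654 = 49.8% → Roosevelt
Neither sweeps: Roosevelt wins 2 of 3 groups, Valley wins 1. Roosevelt wins overall but not every group — no Simpson reversal.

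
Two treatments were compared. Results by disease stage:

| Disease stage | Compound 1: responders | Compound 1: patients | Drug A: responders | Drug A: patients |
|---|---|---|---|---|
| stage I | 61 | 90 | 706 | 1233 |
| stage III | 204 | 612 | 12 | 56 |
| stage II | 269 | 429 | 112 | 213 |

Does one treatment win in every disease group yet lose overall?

Yes

Stage I: Compound 1 61/90 = 67.8%, Drug A 706/1233 = 57.3% → Compound 1
Stage III: Compound 1 204/612 = 33.3%, Drug A 12/56 = 21.4% → Compound 1
Stage II: Compound 1 269/429 = 62.7%, Drug A 112/213 = 52.6% → Compound 1
Overall: Compound 1 534/1131 = 47.2%, Drug A 830/1502 = 55.3% → Drug A
Compound 1 wins each disease group but Drug A wins overall — the comparison reverses. Compound 1's patients skew toward stage III, which has a lower base rate.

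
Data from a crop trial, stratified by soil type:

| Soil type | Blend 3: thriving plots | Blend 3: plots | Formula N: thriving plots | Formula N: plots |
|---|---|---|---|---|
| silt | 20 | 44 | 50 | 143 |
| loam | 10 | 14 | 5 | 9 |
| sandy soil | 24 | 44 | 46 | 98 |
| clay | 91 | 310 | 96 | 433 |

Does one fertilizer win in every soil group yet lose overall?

Silt: Blend 3 20/44 = 45.5%, Formula N 50/143 = 35.0% → Blend 3
Loam: Blend 3 10/14 = 71.4%, Formula N 5/9 = 55.6% → Blend 3
Sandy soil: Blend 3 24/44 = 54.5%, Formula N 46/98 = 46.9% → Blend 3
Clay: Blend 3 91/310 = 29.4%, Formula N 96/433 = 22.2% → Blend 3
Overall: Blend 3 145/412 = 35.2%, Formula N 197/683 = 28.8% → Blend 3
Blend 3 wins overall and in every soil group — no reversal.

No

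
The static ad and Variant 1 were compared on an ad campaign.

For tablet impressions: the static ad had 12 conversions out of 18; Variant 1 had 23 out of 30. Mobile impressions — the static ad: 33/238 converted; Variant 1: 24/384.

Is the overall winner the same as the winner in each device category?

Tablet: the static ad 12/18 = 66.7%, Variant 1 23/30 = 76.7% → Variant 1
Mobile: the static ad 33/238 = 13.9%, Variant 1 24/384 = 6.2% → the static ad
Overall: the static ad 45/256 = 17.6%, Variant 1 47/414 = 11.4% → the static ad
Neither sweeps: the static ad wins 1 of 2 groups, Variant 1 wins 1. The static ad wins overall but not every group — no Simpson reversal.

No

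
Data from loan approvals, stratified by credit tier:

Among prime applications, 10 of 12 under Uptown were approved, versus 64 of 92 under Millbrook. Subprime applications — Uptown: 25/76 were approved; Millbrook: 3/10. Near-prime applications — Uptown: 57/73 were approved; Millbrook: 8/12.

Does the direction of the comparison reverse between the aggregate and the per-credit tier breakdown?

Prime: Uptown 10/12 = 83.3%, Millbrook 64/92 = 69.6% → Uptown
Subprime: Uptown 25/76 = 32.9%, Millbrook 3/10 = 30.0% → Uptown
Near-prime: Uptown 57/73 = 78.1%, Millbrook 8/12 = 66.7% → Uptown
Overall: Uptown 92/161 = 57.1%, Millbrook 75/114 = 65.8% → Millbrook
Uptown wins each credit group but Millbrook wins overall — the comparison reverses. Uptown's applications skew toward subprime, which has a lower base rate.

Yes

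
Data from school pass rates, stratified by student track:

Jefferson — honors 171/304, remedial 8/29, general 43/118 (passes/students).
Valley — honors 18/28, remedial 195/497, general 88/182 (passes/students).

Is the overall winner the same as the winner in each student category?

Honors: Jefferson 171/304 = 56.2%, Valley 18/28 = 64.3% → Valley
Remedial: Jefferson 8/29 = 27.6%, Valley 195/497 = 39.2% → Valley
General: Jefferson 43/118 = 36.4%, Valley 88/182 = 48.4% → Valley
Overall: Jefferson 222/451 = 49.2%, Valley 301/707 = 42.6% → Jefferson
Valley wins each student group but Jefferson wins overall — the comparison reverses. Valley's students skew toward remedial, which has a lower base rate.

No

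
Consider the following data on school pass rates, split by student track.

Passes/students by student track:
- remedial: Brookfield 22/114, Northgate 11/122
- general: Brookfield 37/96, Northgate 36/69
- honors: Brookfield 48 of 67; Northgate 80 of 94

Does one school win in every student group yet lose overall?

Remedial: Brookfield 22/114 = 19.3%, Northgate 11/122 = 9.0% → Brookfield
General: Brookfield 37/96 = 38.5%, Northgate 36/69 = 52.2% → Northgate
Honors: Brookfield 48/67 = 71.6%, Northgate 80/94 = 85.1% → Northgate
Overall: Brookfield 107/277 = 38.6%, Northgate 127/285 = 44.6% → Northgate
Neither sweeps: Brookfield wins 1 of 3 groups, Northgate wins 2. Northgate wins overall but not every group — no Simpson reversal.

No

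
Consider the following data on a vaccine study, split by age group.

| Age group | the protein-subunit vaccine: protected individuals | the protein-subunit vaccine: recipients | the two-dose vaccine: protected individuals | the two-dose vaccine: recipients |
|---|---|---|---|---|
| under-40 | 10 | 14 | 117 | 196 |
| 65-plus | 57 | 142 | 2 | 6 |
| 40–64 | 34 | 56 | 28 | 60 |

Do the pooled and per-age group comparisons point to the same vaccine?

Under-40: the protein-subunit vaccine 10/14 = 71.4%, the two-dose vaccine 117/196 = 59.7% → the protein-subunit vaccine
65-plus: the protein-subunit vaccine 57/142 = 40.1%, the two-dose vaccine 2/6 = 33.3% → the protein-subunit vaccine
40–64: the protein-subunit vaccine 34/56 = 60.7%, the two-dose vaccine 28/60 = 46.7% → the protein-subunit vaccine
Overall: the protein-subunit vaccine 101/212 = 47.6%, the two-dose vaccine 147/262 = 56.1% → the two-dose vaccine
The protein-subunit vaccine wins each age group but the two-dose vaccine wins overall — the comparison reverses. The protein-subunit vaccine's recipients skew toward 65-plus, which has a lower base rate.

No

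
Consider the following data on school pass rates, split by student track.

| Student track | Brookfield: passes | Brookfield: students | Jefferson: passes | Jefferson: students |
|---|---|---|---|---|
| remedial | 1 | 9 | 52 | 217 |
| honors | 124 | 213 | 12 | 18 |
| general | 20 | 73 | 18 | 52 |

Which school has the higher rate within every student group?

Remedial: Brookfield 1/9 = 11.1%, Jefferson 52/217 = 24.0% → Jefferson
Honors: Brookfield 124/213 = 58.2%, Jefferson 12/18 = 66.7% → Jefferson
General: Brookfield 20/73 = 27.4%, Jefferson 18/52 = 34.6% → Jefferson
Jefferson has the higher rate in all 3 groups.

Jefferson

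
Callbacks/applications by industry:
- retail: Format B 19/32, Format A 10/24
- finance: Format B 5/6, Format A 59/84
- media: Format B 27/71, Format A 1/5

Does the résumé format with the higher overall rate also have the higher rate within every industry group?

Retail: Format B 19/32 = 59.4%, Format A 10/24 = 41.7% → Format B
Finance: Format B 5/6 = 83.3%, Format A 59/84 = 70.2% → Format B
Media: Format B 27/71 = 38.0%, Format A 1/5 = 20.0% → Format B
Overall: Format B 51/109 = 46.8%, Format A 70/113 = 61.9% → Format A
Format B wins each industry group but Format A wins overall — the comparison reverses. Format B's applications skew toward media, which has a lower base rate.

No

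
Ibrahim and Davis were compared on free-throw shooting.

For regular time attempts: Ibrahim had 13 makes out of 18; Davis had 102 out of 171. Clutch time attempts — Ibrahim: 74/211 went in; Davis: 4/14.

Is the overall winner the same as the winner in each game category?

Regular time: Ibrahim 13/18 = 72.2%, Davis 102/171 = 59.6% → Ibrahim
Clutch time: Ibrahim 74/211 = 35.1%, Davis 4/14 = 28.6% → Ibrahim
Overall: Ibrahim 87/229 = 38.0%, Davis 106/185 = 57.3% → Davis
Ibrahim wins each game group but Davis wins overall — the comparison reverses. Ibrahim's attempts skew toward clutch time, which has a lower base rate.

No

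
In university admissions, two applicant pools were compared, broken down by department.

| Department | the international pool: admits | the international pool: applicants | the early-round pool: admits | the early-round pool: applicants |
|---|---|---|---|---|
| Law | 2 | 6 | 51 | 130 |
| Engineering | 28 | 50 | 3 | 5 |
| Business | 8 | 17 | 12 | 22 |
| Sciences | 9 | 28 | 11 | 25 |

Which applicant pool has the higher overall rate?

Law: the international pool 2/6 = 33.3%, the early-round pool 51/130 = 39.2% → the early-round pool
Engineering: the international pool 28/50 = 56.0%, the early-round pool 3/5 = 60.0% → the early-round pool
Business: the international pool 8/17 = 47.1%, the early-round pool 12/22 = 54.5% → the early-round pool
Sciences: the international pool 9/28 = 32.1%, the early-round pool 11/25 = 44.0% → the early-round pool
Overall: the international pool 47/101 = 46.5%, the early-round pool 77/182 = 42.3% → the international pool
(The early-round pool wins every department group but the international pool wins overall — the early-round pool's applicants skew toward the low-rate Law group.)

the international pool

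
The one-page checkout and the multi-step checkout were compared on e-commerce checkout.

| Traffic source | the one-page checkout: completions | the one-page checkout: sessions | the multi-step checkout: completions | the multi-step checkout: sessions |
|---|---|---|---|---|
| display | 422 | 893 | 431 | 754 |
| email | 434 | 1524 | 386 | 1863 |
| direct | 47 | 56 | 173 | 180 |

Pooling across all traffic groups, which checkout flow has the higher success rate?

Display: the one-page checkout 422/893 = 47.3%, the multi-step checkout 431/754 = 57.2% → the multi-step checkout
Email: the one-page checkout 434/1524 = 28.5%, the multi-step checkout 386/1863 = 20.7% → the one-page checkout
Direct: the one-page checkout 47/56 = 83.9%, the multi-step checkout 173/180 = 96.1% → the multi-step checkout
Overall: the one-page checkout 903/2473 = 36.5%, the multi-step checkout 990/2797 = 35.4% → the one-page checkout
(Neither sweeps every traffic group, but the one-page checkout has the higher pooled rate.)

the one-page checkout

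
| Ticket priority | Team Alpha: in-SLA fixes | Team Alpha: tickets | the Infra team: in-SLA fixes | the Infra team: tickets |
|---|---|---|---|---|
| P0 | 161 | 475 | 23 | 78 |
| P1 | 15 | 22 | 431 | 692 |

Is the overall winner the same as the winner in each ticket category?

P0: Team Alpha 161/475 = 33.9%, the Infra team 23/78 = 29.5% → Team Alpha
P1: Team Alpha 15/22 = 68.2%, the Infra team 431/692 = 62.3% → Team Alpha
Overall: Team Alpha 176/497 = 35.4%, the Infra team 454/770 = 59.0% → the Infra team
Team Alpha wins each ticket group but the Infra team wins overall — the comparison reverses. Team Alpha's tickets skew toward P0, which has a lower base rate.

No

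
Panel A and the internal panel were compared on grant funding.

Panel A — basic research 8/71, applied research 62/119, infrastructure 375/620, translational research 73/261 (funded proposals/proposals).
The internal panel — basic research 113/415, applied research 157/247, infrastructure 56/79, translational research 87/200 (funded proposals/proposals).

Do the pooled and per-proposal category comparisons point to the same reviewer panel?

No

Basic research: Panel A 8/71 = 11.3%, the internal panel 113/415 = 27.2% → the internal panel
Applied research: Panel A 62/119 = 52.1%, the internal panel 157/247 = 63.6% → the internal panel
Infrastructure: Panel A 375/620 = 60.5%, the internal panel 56/79 = 70.9% → the internal panel
Translational research: Panel A 73/261 = 28.0%, the internal panel 87/200 = 43.5% → the internal panel
Overall: Panel A 518/1071 = 48.4%, the internal panel 413/941 = 43.9% → Panel A
The internal panel wins each proposal group but Panel A wins overall — the comparison reverses. The internal panel's proposals skew toward basic research, which has a lower base rate.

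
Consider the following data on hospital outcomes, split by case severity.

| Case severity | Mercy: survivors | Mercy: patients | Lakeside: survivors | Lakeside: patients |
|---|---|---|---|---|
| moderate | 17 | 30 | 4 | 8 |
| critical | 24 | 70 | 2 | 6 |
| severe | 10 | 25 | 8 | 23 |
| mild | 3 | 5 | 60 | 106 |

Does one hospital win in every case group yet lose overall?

Moderate: Mercy 17/30 = 56.7%, Lakeside 4/8 = 50.0% → Mercy
Critical: Mercy 24/70 = 34.3%, Lakeside 2/6 = 33.3% → Mercy
Severe: Mercy 10/25 = 40.0%, Lakeside 8/23 = 34.8% → Mercy
Mild: Mercy 3/5 = 60.0%, Lakeside 60/106 = 56.6% → Mercy
Overall: Mercy 54/130 = 41.5%, Lakeside 74/143 = 51.7% → Lakeside
Mercy wins each case group but Lakeside wins overall — the comparison reverses. Mercy's patients skew toward critical, which has a lower base rate.

Yes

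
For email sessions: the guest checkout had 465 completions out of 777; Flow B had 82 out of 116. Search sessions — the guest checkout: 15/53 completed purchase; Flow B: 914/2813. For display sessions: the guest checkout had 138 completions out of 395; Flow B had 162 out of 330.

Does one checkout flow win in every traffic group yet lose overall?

Email: the guest checkout 465/777 = 59.8%, Flow B 82/116 = 70.7% → Flow B
Search: the guest checkout 15/53 = 28.3%, Flow B 914/2813 = 32.5% → Flow B
Display: the guest checkout 138/395 = 34.9%, Flow B 162/330 = 49.1% → Flow B
Overall: the guest checkout 618/1225 = 50.4%, Flow B 1158/3259 = 35.5% → the guest checkout
Flow B wins each traffic group but the guest checkout wins overall — the comparison reverses. Flow B's sessions skew toward search, which has a lower base rate.

Yes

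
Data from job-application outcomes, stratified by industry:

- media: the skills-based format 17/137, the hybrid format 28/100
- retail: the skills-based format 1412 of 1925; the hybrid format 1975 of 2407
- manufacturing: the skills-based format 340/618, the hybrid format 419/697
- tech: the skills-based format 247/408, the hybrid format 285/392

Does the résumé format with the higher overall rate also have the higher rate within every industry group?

Yes

Media: the skills-based format 17/137 = 12.4%, the hybrid format 28/100 = 28.0% → the hybrid format
Retail: the skills-based format 1412/1925 = 73.4%, the hybrid format 1975/2407 = 82.1% → the hybrid format
Manufacturing: the skills-based format 340/618 = 55.0%, the hybrid format 419/697 = 60.1% → the hybrid format
Tech: the skills-based format 247/408 = 60.5%, the hybrid format 285/392 = 72.7% → the hybrid format
Overall: the skills-based format 2016/3088 = 65.3%, the hybrid format 2707/3596 = 75.3% → the hybrid format
The hybrid format wins overall and in every industry group — no reversal.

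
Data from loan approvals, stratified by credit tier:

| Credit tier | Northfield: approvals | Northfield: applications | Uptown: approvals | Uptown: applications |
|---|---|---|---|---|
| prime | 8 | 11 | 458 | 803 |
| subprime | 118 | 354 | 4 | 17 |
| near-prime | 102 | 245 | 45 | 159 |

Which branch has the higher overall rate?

Prime: Northfield 8/11 = 72.7%, Uptown 458/803 = 57.0% → Northfield
Subprime: Northfield 118/354 = 33.3%, Uptown 4/17 = 23.5% → Northfield
Near-prime: Northfield 102/245 = 41.6%, Uptown 45/159 = 28.3% → Northfield
Overall: Northfield 228/610 = 37.4%, Uptown 507/979 = 51.8% → Uptown
(Northfield wins every credit group but Uptown wins overall — Northfield's applications skew toward the low-rate subprime group.)

Uptown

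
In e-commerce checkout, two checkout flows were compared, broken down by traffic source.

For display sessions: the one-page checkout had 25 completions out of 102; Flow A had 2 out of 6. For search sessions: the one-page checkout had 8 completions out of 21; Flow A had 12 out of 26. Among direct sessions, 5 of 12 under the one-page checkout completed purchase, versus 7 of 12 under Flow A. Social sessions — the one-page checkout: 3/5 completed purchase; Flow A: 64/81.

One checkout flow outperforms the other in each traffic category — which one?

Display: the one-page checkout 25/102 = 24.5%, Flow A 2/6 = 33.3% → Flow A
Search: the one-page checkout 8/21 = 38.1%, Flow A 12/26 = 46.2% → Flow A
Direct: the one-page checkout 5/12 = 41.7%, Flow A 7/12 = 58.3% → Flow A
Social: the one-page checkout 3/5 = 60.0%, Flow A 64/81 = 79.0% → Flow A
Flow A has the higher rate in all 4 groups.

Flow A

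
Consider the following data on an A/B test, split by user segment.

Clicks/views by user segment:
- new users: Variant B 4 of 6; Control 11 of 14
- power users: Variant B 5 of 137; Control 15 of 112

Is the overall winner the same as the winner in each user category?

Yes

New users: Variant B 4/6 = 66.7%, Control 11/14 = 78.6% → Control
Power users: Variant B 5/137 = 3.6%, Control 15/112 = 13.4% → Control
Overall: Variant B 9/143 = 6.3%, Control 26/126 = 20.6% → Control
Control wins overall and in every user group — no reversal.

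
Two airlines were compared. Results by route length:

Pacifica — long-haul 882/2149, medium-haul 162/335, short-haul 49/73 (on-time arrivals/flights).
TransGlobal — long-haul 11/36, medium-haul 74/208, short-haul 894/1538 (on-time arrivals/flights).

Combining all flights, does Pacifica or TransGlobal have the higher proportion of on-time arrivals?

TransGlobal

Long-haul: Pacifica 882/2149 = 41.0%, TransGlobal 11/36 = 30.6% → Pacifica
Medium-haul: Pacifica 162/335 = 48.4%, TransGlobal 74/208 = 35.6% → Pacifica
Short-haul: Pacifica 49/73 = 67.1%, TransGlobal 894/1538 = 58.1% → Pacifica
Overall: Pacifica 1093/2557 = 42.7%, TransGlobal 979/1782 = 54.9% → TransGlobal
(Pacifica wins every route group but TransGlobal wins overall — Pacifica's flights skew toward the low-rate long-haul group.)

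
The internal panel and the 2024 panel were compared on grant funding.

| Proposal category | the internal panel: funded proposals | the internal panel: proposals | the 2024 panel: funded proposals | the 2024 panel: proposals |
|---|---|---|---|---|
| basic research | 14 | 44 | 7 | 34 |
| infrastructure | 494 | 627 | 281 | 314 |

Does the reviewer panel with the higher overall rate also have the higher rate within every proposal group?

No

Basic research: the internal panel 14/44 = 31.8%, the 2024 panel 7/34 = 20.6% → the internal panel
Infrastructure: the internal panel 494/627 = 78.8%, the 2024 panel 281/314 = 89.5% → the 2024 panel
Overall: the internal panel 508/671 = 75.7%, the 2024 panel 288/348 = 82.8% → the 2024 panel
Neither sweeps: the internal panel wins 1 of 2 groups, the 2024 panel wins 1. The 2024 panel wins overall but not every group — no Simpson reversal.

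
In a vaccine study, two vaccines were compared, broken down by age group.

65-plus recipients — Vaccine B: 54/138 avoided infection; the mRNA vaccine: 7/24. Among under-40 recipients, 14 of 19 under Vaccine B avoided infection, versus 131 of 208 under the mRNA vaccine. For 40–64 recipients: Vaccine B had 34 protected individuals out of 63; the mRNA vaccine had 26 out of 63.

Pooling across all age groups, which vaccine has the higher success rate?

the mRNA vaccine

65-plus: Vaccine B 54/138 = 39.1%, the mRNA vaccine 7/24 = 29.2% → Vaccine B
Under-40: Vaccine B 14/19 = 73.7%, the mRNA vaccine 131/208 = 63.0% → Vaccine B
40–64: Vaccine B 34/63 = 54.0%, the mRNA vaccine 26/63 = 41.3% → Vaccine B
Overall: Vaccine B 102/220 = 46.4%, the mRNA vaccine 164/295 = 55.6% → the mRNA vaccine
(Vaccine B wins every age group but the mRNA vaccine wins overall — Vaccine B's recipients skew toward the low-rate 65-plus group.)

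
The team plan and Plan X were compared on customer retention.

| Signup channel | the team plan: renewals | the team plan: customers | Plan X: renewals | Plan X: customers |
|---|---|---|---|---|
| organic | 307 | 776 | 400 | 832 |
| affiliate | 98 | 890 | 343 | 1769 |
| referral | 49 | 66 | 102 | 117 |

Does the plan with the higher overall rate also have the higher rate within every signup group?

Yes

Organic: the team plan 307/776 = 39.6%, Plan X 400/832 = 48.1% → Plan X
Affiliate: the team plan 98/890 = 11.0%, Plan X 343/1769 = 19.4% → Plan X
Referral: the team plan 49/66 = 74.2%, Plan X 102/117 = 87.2% → Plan X
Overall: the team plan 454/1732 = 26.2%, Plan X 845/2718 = 31.1% → Plan X
Plan X wins overall and in every signup group — no reversal.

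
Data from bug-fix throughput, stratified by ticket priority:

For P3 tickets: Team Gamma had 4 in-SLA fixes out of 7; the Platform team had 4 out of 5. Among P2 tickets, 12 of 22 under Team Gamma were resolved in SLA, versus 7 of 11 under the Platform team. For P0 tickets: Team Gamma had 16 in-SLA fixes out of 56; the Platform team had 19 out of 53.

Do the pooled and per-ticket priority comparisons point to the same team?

P3: Team Gamma 4/7 = 57.1%, the Platform team 4/5 = 80.0% → the Platform team
P2: Team Gamma 12/22 = 54.5%, the Platform team 7/11 = 63.6% → the Platform team
P0: Team Gamma 16/56 = 28.6%, the Platform team 19/53 = 35.8% → the Platform team
Overall: Team Gamma 32/85 = 37.6%, the Platform team 30/69 = 43.5% → the Platform team
The Platform team wins overall and in every ticket group — no reversal.

Yes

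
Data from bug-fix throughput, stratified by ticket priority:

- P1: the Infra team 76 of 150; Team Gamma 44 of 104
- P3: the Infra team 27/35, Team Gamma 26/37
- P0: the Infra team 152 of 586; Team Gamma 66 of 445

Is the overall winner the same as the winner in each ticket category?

P1: the Infra team 76/150 = 50.7%, Team Gamma 44/104 = 42.3% → the Infra team
P3: the Infra team 27/35 = 77.1%, Team Gamma 26/37 = 70.3% → the Infra team
P0: the Infra team 152/586 = 25.9%, Team Gamma 66/445 = 14.8% → the Infra team
Overall: the Infra team 255/771 = 33.1%, Team Gamma 136/586 = 23.2% → the Infra team
The Infra team wins overall and in every ticket group — no reversal.

Yes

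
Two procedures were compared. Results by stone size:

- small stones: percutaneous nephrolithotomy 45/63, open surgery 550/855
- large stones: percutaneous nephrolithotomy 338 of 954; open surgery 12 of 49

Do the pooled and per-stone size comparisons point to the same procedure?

No

Small stones: percutaneous nephrolithotomy 45/63 = 71.4%, open surgery 550/855 = 64.3% → percutaneous nephrolithotomy
Large stones: percutaneous nephrolithotomy 338/954 = 35.4%, open surgery 12/49 = 24.5% → percutaneous nephrolithotomy
Overall: percutaneous nephrolithotomy 383/1017 = 37.7%, open surgery 562/904 = 62.2% → open surgery
Percutaneous nephrolithotomy wins each stone group but open surgery wins overall — the comparison reverses. Percutaneous nephrolithotomy's cases skew toward large stones, which has a lower base rate.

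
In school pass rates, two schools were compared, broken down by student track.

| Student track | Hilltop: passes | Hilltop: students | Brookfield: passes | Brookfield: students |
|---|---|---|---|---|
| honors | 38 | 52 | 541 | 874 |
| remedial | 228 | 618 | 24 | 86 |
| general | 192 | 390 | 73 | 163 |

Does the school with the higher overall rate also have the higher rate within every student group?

Honors: Hilltop 38/52 = 73.1%, Brookfield 541/874 = 61.9% → Hilltop
Remedial: Hilltop 228/618 = 36.9%, Brookfield 24/86 = 27.9% → Hilltop
General: Hilltop 192/390 = 49.2%, Brookfield 73/163 = 44.8% → Hilltop
Overall: Hilltop 458/1060 = 43.2%, Brookfield 638/1123 = 56.8% → Brookfield
Hilltop wins each student group but Brookfield wins overall — the comparison reverses. Hilltop's students skew toward remedial, which has a lower base rate.

No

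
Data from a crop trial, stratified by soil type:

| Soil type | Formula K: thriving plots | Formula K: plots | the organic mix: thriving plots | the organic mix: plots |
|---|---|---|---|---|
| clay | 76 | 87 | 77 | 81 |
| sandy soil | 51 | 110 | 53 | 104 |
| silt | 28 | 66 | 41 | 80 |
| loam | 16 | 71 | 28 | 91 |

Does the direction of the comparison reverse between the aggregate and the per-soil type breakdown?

Clay: Formula K 76/87 = 87.4%, the organic mix 77/81 = 95.1% → the organic mix
Sandy soil: Formula K 51/110 = 46.4%, the organic mix 53/104 = 51.0% → the organic mix
Silt: Formula K 28/66 = 42.4%, the organic mix 41/80 = 51.2% → the organic mix
Loam: Formula K 16/71 = 22.5%, the organic mix 28/91 = 30.8% → the organic mix
Overall: Formula K 171/334 = 51.2%, the organic mix 199/356 = 55.9% → the organic mix
The organic mix wins overall and in every soil group — no reversal.

No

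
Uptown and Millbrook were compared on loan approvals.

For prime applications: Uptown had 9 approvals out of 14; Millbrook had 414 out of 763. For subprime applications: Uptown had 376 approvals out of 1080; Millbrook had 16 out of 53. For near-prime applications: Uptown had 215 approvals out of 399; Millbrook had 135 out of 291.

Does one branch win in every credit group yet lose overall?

Prime: Uptown 9/14 = 64.3%, Millbrook 414/763 = 54.3% → Uptown
Subprime: Uptown 376/1080 = 34.8%, Millbrook 16/53 = 30.2% → Uptown
Near-prime: Uptown 215/399 = 53.9%, Millbrook 135/291 = 46.4% → Uptown
Overall: Uptown 600/1493 = 40.2%, Millbrook 565/1107 = 51.0% → Millbrook
Uptown wins each credit group but Millbrook wins overall — the comparison reverses. Uptown's applications skew toward subprime, which has a lower base rate.

Yes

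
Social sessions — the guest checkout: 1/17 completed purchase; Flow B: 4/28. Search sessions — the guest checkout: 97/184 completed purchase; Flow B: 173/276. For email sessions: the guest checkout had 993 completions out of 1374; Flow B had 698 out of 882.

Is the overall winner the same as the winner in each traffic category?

Social: the guest checkout 1/17 = 5.9%, Flow B 4/28 = 14.3% → Flow B
Search: the guest checkout 97/184 = 52.7%, Flow B 173/276 = 62.7% → Flow B
Email: the guest checkout 993/1374 = 72.3%, Flow B 698/882 = 79.1% → Flow B
Overall: the guest checkout 1091/1575 = 69.3%, Flow B 875/1186 = 73.8% → Flow B
Flow B wins overall and in every traffic group — no reversal.

Yes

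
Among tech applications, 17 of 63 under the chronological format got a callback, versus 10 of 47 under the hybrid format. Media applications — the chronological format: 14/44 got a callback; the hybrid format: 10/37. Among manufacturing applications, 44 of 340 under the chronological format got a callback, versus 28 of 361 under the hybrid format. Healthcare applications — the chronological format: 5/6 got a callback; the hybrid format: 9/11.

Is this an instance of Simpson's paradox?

Tech: the chronological format 17/63 = 27.0%, the hybrid format 10/47 = 21.3% → the chronological format
Media: the chronological format 14/44 = 31.8%, the hybrid format 10/37 = 27.0% → the chronological format
Manufacturing: the chronological format 44/340 = 12.9%, the hybrid format 28/361 = 7.8% → the chronological format
Healthcare: the chronological format 5/6 = 83.3%, the hybrid format 9/11 = 81.8% → the chronological format
Overall: the chronological format 80/453 = 17.7%, the hybrid format 57/456 = 12.5% → the chronological format
The chronological format wins overall and in every industry group — no reversal.

No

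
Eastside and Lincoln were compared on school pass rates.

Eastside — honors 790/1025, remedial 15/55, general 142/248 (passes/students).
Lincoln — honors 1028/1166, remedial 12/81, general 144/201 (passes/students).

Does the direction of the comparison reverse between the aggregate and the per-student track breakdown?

No

Honors: Eastside 790/1025 = 77.1%, Lincoln 1028/1166 = 88.2% → Lincoln
Remedial: Eastside 15/55 = 27.3%, Lincoln 12/81 = 14.8% → Eastside
General: Eastside 142/248 = 57.3%, Lincoln 144/201 = 71.6% → Lincoln
Overall: Eastside 947/1328 = 71.3%, Lincoln 1184/1448 = 81.8% → Lincoln
Neither sweeps: Eastside wins 1 of 3 groups, Lincoln wins 2. Lincoln wins overall but not every group — no Simpson reversal.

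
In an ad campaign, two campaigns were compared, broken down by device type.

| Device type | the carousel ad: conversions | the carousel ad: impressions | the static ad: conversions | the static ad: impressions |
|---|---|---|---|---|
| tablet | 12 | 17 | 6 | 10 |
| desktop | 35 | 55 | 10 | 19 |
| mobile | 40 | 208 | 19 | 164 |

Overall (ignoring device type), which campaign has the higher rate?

the carousel ad

Tablet: the carousel ad 12/17 = 70.6%, the static ad 6/10 = 60.0% → the carousel ad
Desktop: the carousel ad 35/55 = 63.6%, the static ad 10/19 = 52.6% → the carousel ad
Mobile: the carousel ad 40/208 = 19.2%, the static ad 19/164 = 11.6% → the carousel ad
Overall: the carousel ad 87/280 = 31.1%, the static ad 35/193 = 18.1% → the carousel ad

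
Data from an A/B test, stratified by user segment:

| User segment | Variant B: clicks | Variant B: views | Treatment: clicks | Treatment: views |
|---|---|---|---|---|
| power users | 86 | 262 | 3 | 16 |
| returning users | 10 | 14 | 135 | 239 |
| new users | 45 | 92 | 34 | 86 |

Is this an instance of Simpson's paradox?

Yes

Power users: Variant B 86/262 = 32.8%, Treatment 3/16 = 18.8% → Variant B
Returning users: Variant B 10/14 = 71.4%, Treatment 135/239 = 56.5% → Variant B
New users: Variant B 45/92 = 48.9%, Treatment 34/86 = 39.5% → Variant B
Overall: Variant B 141/368 = 38.3%, Treatment 172/341 = 50.4% → Treatment
Variant B wins each user group but Treatment wins overall — the comparison reverses. Variant B's views skew toward power users, which has a lower base rate.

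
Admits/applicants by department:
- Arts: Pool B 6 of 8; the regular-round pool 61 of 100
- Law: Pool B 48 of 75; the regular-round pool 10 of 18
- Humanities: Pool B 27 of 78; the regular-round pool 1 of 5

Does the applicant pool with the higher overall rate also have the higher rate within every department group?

Arts: Pool B 6/8 = 75.0%, the regular-round pool 61/100 = 61.0% → Pool B
Law: Pool B 48/75 = 64.0%, the regular-round pool 10/18 = 55.6% → Pool B
Humanities: Pool B 27/78 = 34.6%, the regular-round pool 1/5 = 20.0% → Pool B
Overall: Pool B 81/161 = 50.3%, the regular-round pool 72/123 = 58.5% → the regular-round pool
Pool B wins each department group but the regular-round pool wins overall — the comparison reverses. Pool B's applicants skew toward Humanities, which has a lower base rate.

No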